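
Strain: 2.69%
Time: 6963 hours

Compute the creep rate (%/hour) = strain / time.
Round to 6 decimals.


Creep rate = 2.69 / 6963
= 0.000386 %/h

0.000386


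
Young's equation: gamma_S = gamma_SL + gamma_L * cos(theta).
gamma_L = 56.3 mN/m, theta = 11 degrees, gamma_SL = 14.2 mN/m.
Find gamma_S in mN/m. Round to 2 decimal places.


cos(11 deg) = 0.981627
gamma_S = 14.2 + 56.3 * 0.981627
= 69.47 mN/m

69.47


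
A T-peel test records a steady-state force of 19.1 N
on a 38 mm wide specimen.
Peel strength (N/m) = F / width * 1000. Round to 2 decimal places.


Peel strength = 19.1 / 38 * 1000
= 502.63 N/m

502.63


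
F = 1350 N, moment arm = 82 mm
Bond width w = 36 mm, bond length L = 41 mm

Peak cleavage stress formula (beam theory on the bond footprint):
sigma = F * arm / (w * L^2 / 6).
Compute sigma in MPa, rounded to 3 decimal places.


sigma = (1350 * 82) / (36 * 1681 / 6)
= 110700 * 6 / 60516
= 664200 / 60516
= 10.976 MPa

10.976


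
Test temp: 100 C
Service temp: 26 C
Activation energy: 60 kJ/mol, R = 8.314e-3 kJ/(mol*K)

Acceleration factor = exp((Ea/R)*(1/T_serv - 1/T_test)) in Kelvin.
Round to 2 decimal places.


AF = exp((60/0.008314)*(1/299.15 - 1/373.15))
= 119.59

119.59


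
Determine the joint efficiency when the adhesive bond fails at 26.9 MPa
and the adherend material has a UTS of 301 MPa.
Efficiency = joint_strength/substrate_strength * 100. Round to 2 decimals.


Joint efficiency = 26.9 / 301 * 100
= 8.94%

8.94


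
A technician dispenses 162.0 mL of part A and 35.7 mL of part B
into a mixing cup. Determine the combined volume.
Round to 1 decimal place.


Combined volume = 162.0 + 35.7
= 197.7 mL

197.7


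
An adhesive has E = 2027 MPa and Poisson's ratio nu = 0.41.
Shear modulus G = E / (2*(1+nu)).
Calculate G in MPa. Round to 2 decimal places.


G = 2027 / (2*(1+0.41))
= 2027 / 2.82
= 718.79 MPa

718.79


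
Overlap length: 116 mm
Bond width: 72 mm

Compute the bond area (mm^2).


Bond area = 116 * 72 = 8352 mm^2

8352


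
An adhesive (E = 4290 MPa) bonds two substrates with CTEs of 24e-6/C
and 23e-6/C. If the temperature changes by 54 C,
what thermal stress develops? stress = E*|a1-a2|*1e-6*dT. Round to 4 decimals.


Stress = 4290 * |24 - 23| * 1e-6 * 54
= 0.2317 MPa

0.2317


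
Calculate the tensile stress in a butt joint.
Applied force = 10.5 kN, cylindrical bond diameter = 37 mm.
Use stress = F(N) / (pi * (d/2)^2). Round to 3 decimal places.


A = pi * 18.5^2 = 1075.2101 mm^2
sigma = 10500.0 / 1075.2101 = 9.766 MPa

9.766


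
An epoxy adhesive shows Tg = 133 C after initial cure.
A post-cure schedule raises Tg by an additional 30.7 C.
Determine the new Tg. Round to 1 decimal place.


New Tg = 133 + 30.7
= 163.7 C

163.7


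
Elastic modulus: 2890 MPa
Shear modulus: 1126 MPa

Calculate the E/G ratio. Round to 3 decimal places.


E / G = 2890 / 1126 = 2.567

2.567


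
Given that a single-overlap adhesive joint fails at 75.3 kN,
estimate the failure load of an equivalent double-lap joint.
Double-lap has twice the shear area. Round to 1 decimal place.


Double-lap factor = 2
Expected load = 75.3 * 2 = 150.6 kN

150.6


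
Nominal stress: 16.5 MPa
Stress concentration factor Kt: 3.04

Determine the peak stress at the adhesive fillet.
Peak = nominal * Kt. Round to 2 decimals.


Peak stress = 16.5 * 3.04
= 50.16 MPa

50.16


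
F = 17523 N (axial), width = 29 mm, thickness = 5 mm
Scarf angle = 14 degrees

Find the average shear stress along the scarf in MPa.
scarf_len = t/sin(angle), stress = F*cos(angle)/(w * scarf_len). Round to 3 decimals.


scarf_len = 5/sin(14 deg) = 20.6678
cos(14 deg) = 0.970296
stress = 17523*0.970296/(29*20.6678) = 28.367 MPa

28.367


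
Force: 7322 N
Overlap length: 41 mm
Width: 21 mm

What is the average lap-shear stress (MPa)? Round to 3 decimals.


Average shear stress = F / (overlap * width)
= 7322 / (41 * 21)
= 8.504 MPa

8.504


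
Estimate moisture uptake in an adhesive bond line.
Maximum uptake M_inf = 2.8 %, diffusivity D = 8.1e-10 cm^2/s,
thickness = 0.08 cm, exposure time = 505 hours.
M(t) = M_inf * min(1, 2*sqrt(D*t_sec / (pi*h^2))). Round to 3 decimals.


Convert time: 505 h = 1818000 s
ratio = min(1, 2*sqrt(8.1e-10*1818000/(pi*0.08^2)))
= 0.541258
M(t) = 2.8 * 0.541258 = 1.516%

1.516


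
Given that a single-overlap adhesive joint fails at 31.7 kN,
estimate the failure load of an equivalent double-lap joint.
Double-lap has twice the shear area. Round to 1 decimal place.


Double-lap factor = 2
Expected load = 31.7 * 2 = 63.4 kN

63.4


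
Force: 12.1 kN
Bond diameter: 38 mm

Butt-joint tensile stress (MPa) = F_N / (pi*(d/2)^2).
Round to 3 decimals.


F_N = 12.1 * 1000 = 12100.0 N
A = pi*(19.0)^2 = 1134.1149 mm^2
stress = 12100.0 / 1134.1149 = 10.669 MPa

10.669


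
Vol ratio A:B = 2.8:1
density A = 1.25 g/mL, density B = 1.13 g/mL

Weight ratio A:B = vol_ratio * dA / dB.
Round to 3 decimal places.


Weight ratio = 2.8 * 1.25 / 1.13
= 3.097

3.097


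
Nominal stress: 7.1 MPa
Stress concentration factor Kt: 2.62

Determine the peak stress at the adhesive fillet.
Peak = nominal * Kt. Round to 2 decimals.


Peak stress = 7.1 * 2.62
= 18.60 MPa

18.60


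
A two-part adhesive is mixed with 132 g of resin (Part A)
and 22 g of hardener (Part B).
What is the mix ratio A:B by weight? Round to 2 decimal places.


Mix ratio = mass_A / mass_B
= 132 / 22
= 6.00

6.00


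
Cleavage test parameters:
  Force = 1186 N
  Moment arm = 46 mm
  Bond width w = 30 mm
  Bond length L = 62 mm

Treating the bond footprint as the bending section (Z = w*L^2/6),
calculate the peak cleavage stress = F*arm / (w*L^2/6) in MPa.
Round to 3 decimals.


M = 1186 * 46 = 54556 N*mm
Z = 30 * 62^2 / 6 = 115320 / 6 mm^3
sigma = M / Z = 6 * 54556 / 115320 = 327336 / 115320
= 2.839 MPa

2.839


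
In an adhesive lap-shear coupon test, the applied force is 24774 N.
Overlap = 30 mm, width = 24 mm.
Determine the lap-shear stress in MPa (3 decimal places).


stress = F / (overlap * width)
= 24774 / (30 * 24)
= 34.408 MPa

34.408


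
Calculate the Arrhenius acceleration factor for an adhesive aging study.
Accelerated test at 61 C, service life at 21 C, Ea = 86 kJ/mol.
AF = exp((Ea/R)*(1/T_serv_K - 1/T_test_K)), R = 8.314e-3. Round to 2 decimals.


T_test = 334.15 K, T_serv = 294.15 K
Ea/R = 86 / 0.008314 = 10344.00
AF = exp(10344.00 * (1/294.15 - 1/334.15))
= 67.33

67.33


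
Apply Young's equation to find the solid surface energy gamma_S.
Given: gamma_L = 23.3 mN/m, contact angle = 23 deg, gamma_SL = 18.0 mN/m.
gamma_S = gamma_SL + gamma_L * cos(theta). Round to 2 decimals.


theta_rad = 23 * pi/180 = 0.401426
gamma_S = 18.0 + 23.3 * cos(0.401426)
= 39.45 mN/m

39.45


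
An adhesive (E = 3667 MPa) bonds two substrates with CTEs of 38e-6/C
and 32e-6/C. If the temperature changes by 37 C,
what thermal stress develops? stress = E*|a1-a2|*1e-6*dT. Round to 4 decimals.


Stress = 3667 * |38 - 32| * 1e-6 * 37
= 0.8141 MPa

0.8141


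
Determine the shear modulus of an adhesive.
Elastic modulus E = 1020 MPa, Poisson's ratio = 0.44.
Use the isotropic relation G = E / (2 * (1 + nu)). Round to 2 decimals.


G = 1020 / (2*(1+0.44)) = 1020 / 2.88
= 354.17 MPa

354.17


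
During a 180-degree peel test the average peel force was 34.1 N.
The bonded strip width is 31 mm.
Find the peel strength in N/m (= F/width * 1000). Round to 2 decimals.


Peel strength = F/width * 1000
= 34.1 / 31 * 1000
= 1100.00 N/m

1100.00


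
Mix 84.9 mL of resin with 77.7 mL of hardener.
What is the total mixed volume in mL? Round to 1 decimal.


Total = 84.9 + 77.7 = 162.6 mL

162.6


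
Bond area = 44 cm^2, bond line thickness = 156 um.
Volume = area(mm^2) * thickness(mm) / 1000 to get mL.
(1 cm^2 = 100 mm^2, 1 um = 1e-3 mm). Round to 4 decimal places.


area_mm2 = 44 * 100 = 4400
blt_mm = 156 * 1e-3 = 0.156
vol_mm3 = 4400 * 0.156 = 686.4
vol_mL = 686.4 / 1000 = 0.6864 mL

0.6864


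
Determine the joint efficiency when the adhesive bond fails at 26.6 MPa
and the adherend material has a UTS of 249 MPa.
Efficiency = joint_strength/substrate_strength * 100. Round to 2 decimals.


Joint efficiency = 26.6 / 249 * 100
= 10.68%

10.68


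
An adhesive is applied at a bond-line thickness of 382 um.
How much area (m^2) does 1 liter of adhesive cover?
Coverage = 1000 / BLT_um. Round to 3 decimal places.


Coverage = 1000 / 382 = 2.618 m^2

2.618


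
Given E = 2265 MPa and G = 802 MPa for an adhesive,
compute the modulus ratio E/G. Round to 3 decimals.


E/G ratio = 2265 / 802 = 2.824

2.824


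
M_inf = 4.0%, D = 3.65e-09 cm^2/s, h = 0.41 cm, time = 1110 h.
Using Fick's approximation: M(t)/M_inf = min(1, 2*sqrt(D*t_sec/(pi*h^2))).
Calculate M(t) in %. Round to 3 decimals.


t = 3996000 s
ratio = min(1, 2*sqrt(3.65e-09*3996000/(pi*0.1681)))
= 0.332377
M(t) = 4.0 * 0.332377 = 1.330%

1.330


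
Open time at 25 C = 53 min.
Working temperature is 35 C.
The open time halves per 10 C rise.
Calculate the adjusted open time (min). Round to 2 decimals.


factor = 2^((35 - 25) / 10) = 2.0000
ot = 53 / 2.0000 = 26.50 min

26.50


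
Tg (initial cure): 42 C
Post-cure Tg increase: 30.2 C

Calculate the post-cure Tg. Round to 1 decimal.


Post-cure Tg = 42 + 30.2 = 72.2 C

72.2


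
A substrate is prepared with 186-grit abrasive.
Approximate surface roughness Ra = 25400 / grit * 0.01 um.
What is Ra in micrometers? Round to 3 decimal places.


Ra = 25400 / 186 * 0.01 = 1.366 um

1.366


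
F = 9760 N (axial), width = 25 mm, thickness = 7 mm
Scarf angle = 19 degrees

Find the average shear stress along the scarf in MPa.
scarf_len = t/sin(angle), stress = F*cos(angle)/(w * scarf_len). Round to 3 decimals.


scarf_len = 7/sin(19 deg) = 21.5009
cos(19 deg) = 0.945519
stress = 9760*0.945519/(25*21.5009) = 17.168 MPa

17.168


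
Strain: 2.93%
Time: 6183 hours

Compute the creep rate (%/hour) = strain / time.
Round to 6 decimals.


Creep rate = 2.93 / 6183
= 0.000474 %/h

0.000474


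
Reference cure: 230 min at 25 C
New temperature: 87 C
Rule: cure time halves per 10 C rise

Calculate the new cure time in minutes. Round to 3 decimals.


factor = 2^((87-25)/10) = 73.5167
t_new = 230 / 73.5167 = 3.129 min

3.129


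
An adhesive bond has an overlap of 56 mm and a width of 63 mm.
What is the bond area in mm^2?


Bond area = overlap * width
= 56 * 63
= 3528 mm^2

3528


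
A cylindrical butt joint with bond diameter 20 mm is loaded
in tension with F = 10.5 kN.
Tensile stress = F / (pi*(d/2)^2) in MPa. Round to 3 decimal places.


Area = pi * (20/2)^2 = 314.1593 mm^2
Stress = 10.5*1000 / 314.1593
= 33.423 MPa

33.423


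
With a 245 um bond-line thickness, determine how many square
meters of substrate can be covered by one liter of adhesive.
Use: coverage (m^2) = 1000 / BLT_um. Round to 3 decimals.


Coverage = 1000 / 245 = 4.082 m^2

4.082


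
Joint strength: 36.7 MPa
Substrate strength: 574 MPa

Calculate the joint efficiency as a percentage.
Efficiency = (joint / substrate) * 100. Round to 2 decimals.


Efficiency = (36.7 / 574) * 100 = 6.39%

6.39


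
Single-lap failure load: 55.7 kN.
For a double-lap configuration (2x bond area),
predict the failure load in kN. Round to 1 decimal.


Failure load = 55.7 * 2 = 111.4 kN

111.4


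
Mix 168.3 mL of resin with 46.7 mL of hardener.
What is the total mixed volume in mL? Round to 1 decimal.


Total = 168.3 + 46.7 = 215.0 mL

215.0


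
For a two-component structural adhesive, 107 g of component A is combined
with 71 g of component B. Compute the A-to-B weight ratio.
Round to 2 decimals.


Weight ratio A:B = 107 / 71
= 1.51

1.51


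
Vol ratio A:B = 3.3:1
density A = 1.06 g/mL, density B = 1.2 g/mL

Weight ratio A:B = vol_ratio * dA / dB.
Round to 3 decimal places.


Weight ratio = 3.3 * 1.06 / 1.2
= 2.915

2.915


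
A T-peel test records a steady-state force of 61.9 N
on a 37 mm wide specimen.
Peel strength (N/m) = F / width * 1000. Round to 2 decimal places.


Peel strength = 61.9 / 37 * 1000
= 1672.97 N/m

1672.97


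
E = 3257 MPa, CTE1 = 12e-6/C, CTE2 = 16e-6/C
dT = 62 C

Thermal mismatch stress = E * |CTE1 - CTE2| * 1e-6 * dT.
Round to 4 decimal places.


= 3257 * 4e-6 * 62
= 0.8077 MPa

0.8077


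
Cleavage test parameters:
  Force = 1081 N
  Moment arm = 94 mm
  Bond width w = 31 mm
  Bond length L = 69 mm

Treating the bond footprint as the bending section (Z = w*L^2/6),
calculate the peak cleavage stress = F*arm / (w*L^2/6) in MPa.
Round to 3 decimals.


M = 1081 * 94 = 101614 N*mm
Z = 31 * 69^2 / 6 = 147591 / 6 mm^3
sigma = M / Z = 6 * 101614 / 147591 = 609684 / 147591
= 4.131 MPa

4.131


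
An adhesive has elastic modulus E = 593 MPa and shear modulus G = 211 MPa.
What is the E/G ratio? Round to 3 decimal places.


E/G = 593 / 211 = 2.810

2.810


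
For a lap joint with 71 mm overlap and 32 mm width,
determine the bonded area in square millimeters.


Area = 71 * 32 = 2272 mm^2

2272


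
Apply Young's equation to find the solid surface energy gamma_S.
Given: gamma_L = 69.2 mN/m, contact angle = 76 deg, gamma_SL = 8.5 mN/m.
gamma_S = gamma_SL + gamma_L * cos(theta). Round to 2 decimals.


theta_rad = 76 * pi/180 = 1.326450
gamma_S = 8.5 + 69.2 * cos(1.326450)
= 25.24 mN/m

25.24


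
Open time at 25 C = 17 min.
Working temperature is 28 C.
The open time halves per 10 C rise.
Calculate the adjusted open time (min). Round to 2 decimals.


factor = 2^((28 - 25) / 10) = 1.2311
ot = 17 / 1.2311 = 13.81 min

13.81


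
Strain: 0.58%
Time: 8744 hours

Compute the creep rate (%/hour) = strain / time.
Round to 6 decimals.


Creep rate = 0.58 / 8744
= 0.000066 %/h

0.000066


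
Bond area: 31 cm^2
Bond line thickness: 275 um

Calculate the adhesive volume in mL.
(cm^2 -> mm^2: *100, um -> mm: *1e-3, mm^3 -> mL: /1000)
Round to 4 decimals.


V = 31*100 * 275*1e-3 / 1000
= 0.8525 mL

0.8525


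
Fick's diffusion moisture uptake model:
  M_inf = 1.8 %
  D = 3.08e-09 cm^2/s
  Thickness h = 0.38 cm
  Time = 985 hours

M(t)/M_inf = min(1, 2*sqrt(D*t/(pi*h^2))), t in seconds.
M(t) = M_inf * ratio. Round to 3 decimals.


t_sec = 985 * 3600 = 3546000
ratio = 2*sqrt(3.08e-09*3546000/(pi*0.38^2))
= min(1, 0.310325)
= 0.310325
M(t) = 1.8 * 0.310325 = 0.559 %

0.559


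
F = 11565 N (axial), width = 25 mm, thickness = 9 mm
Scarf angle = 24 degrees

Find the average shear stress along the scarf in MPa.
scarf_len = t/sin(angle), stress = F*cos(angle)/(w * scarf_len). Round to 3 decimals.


scarf_len = 9/sin(24 deg) = 22.1273
cos(24 deg) = 0.913545
stress = 11565*0.913545/(25*22.1273) = 19.099 MPa

19.099


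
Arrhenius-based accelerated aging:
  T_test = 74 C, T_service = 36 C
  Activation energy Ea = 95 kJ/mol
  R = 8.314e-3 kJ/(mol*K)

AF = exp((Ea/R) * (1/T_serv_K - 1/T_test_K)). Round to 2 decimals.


T_test_K = 347.15, T_serv_K = 309.15
AF = exp((95/8.314e-3) * (1/309.15 - 1/347.15))
= 57.16

57.16


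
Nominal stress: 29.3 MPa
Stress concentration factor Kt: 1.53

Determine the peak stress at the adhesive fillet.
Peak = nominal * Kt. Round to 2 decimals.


Peak stress = 29.3 * 1.53
= 44.83 MPa

44.83


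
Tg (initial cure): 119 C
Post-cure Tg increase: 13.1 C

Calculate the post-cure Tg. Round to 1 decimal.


Post-cure Tg = 119 + 13.1 = 132.1 C

132.1


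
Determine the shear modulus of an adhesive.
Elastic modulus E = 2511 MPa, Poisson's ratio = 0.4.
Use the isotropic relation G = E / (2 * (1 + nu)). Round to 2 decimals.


G = 2511 / (2*(1+0.4)) = 2511 / 2.80
= 896.79 MPa

896.79


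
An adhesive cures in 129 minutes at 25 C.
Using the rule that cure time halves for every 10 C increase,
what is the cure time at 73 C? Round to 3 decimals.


Factor = 2^((73 - 25) / 10) = 27.8576
Cure time = 129 / 27.8576
= 4.631 minutes

4.631


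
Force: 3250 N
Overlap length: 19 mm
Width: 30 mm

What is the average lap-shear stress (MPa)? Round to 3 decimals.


Average shear stress = F / (overlap * width)
= 3250 / (19 * 30)
= 5.702 MPa

5.702


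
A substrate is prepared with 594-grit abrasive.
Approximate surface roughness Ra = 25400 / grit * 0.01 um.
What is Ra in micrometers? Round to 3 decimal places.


Ra = 25400 / 594 * 0.01 = 0.428 um

0.428


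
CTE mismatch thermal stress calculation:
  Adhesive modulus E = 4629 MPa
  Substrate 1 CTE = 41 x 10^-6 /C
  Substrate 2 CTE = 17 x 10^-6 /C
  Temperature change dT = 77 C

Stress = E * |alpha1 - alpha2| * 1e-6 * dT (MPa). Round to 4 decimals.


delta_alpha = |41 - 17| = 24 x 10^-6/C
Stress = 4629 * 24e-6 * 77
= 8.5544 MPa

8.5544


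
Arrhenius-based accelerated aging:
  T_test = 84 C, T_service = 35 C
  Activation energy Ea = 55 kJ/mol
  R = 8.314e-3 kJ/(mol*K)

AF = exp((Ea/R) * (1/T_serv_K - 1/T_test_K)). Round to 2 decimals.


T_test_K = 357.15, T_serv_K = 308.15
AF = exp((55/8.314e-3) * (1/308.15 - 1/357.15))
= 19.02

19.02


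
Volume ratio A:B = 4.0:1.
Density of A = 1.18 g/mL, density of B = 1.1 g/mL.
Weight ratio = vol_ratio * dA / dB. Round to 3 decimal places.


Wt ratio = 4.0 * 1.18 / 1.1
= 4.291

4.291


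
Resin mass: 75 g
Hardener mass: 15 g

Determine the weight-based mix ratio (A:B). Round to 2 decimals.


Ratio = 75 / 15 = 5.00

5.00


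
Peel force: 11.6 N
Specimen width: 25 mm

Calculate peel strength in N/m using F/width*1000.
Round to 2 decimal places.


Peel strength = 11.6 / 25 * 1000 = 464.00 N/m

464.00


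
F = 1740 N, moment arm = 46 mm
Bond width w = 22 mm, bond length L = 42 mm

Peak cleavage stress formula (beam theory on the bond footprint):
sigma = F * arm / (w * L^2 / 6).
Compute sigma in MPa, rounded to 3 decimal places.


sigma = (1740 * 46) / (22 * 1764 / 6)
= 80040 * 6 / 38808
= 480240 / 38808
= 12.375 MPa

12.375


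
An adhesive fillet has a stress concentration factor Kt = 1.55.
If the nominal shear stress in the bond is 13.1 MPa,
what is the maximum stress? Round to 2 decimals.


Max stress = 13.1 * 1.55 = 20.31 MPa

20.31


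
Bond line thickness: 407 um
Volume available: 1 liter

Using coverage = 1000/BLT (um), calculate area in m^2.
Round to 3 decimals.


1 L = 1e6 mm^3, thickness = 407 um = 0.407 mm
Area = 1e6 / 0.407 mm^2 = (1e6 / 0.407) / 1e6 m^2 = 1000 / 407 m^2
= 2.457 m^2

2.457


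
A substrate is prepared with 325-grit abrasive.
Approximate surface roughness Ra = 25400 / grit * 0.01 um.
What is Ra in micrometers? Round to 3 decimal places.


Ra = 25400 / 325 * 0.01 = 0.782 um

0.782


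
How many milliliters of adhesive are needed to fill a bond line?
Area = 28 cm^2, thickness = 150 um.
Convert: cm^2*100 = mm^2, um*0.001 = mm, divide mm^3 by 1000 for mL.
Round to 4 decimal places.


= (28 * 100) * (150 * 0.001) / 1000
= 0.4200 mL

0.4200


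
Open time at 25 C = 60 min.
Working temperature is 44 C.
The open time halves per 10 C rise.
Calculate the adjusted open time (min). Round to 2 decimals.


factor = 2^((44 - 25) / 10) = 3.7321
ot = 60 / 3.7321 = 16.08 min

16.08


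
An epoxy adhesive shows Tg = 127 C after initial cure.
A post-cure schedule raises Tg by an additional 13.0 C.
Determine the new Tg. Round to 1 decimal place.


New Tg = 127 + 13.0
= 140.0 C

140.0


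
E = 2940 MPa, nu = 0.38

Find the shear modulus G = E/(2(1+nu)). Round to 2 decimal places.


G = 2940 / (2 * 1.38)
= 1065.22 MPa

1065.22


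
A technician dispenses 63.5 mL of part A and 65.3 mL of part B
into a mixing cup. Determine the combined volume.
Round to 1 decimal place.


Combined volume = 63.5 + 65.3
= 128.8 mL

128.8


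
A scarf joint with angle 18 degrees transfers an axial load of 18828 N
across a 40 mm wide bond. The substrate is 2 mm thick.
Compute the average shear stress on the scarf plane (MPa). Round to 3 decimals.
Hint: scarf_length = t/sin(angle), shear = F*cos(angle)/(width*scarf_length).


scarf_length = 2 / sin(18 deg) = 6.4721 mm
cos(18 deg) = 0.951057
shear stress = 18828 * 0.951057 / (40 * 6.4721)
= 69.168 MPa

69.168


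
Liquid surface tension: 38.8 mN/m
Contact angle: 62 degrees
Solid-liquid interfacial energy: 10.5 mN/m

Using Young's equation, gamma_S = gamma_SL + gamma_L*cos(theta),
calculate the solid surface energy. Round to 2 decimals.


gamma_S = 10.5 + 38.8 * cos(62)
= 28.72 mN/m

28.72


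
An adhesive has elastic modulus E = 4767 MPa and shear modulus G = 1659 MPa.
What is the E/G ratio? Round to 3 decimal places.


E/G = 4767 / 1659 = 2.873

2.873


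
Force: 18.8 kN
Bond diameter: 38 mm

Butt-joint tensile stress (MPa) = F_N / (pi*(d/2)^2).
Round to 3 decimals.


F_N = 18.8 * 1000 = 18800.0 N
A = pi*(19.0)^2 = 1134.1149 mm^2
stress = 18800.0 / 1134.1149 = 16.577 MPa

16.577


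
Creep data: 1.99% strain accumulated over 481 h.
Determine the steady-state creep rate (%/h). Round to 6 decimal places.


Rate = 1.99 / 481 = 0.004137 %/h

0.004137


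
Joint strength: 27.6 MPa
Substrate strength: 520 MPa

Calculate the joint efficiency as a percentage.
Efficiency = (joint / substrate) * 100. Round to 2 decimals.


Efficiency = (27.6 / 520) * 100 = 5.31%

5.31


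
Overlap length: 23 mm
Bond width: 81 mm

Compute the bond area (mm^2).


Bond area = 23 * 81 = 1863 mm^2

1863


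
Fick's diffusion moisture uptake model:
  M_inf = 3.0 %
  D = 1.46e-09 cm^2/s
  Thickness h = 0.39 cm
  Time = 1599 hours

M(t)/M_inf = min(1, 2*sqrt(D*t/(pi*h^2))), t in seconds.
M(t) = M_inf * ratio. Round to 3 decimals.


t_sec = 1599 * 3600 = 5756400
ratio = 2*sqrt(1.46e-09*5756400/(pi*0.39^2))
= min(1, 0.265242)
= 0.265242
M(t) = 3.0 * 0.265242 = 0.796 %

0.796


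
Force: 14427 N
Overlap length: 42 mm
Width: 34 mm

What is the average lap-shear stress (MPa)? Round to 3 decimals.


Average shear stress = F / (overlap * width)
= 14427 / (42 * 34)
= 10.103 MPa

10.103


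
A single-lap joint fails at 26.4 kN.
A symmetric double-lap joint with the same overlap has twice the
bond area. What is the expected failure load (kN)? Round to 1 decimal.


Double-lap load = 2 * 26.4 = 52.8 kN

52.8


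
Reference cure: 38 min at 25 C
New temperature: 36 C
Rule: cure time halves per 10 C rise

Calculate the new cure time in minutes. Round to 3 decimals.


factor = 2^((36-25)/10) = 2.1435
t_new = 38 / 2.1435 = 17.728 min

17.728


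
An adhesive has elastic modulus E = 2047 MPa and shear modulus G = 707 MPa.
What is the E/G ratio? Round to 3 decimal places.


E/G = 2047 / 707 = 2.895

2.895


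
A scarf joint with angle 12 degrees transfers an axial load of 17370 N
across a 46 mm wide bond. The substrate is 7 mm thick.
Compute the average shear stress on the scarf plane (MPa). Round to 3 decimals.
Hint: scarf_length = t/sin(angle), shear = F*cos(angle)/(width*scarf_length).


scarf_length = 7 / sin(12 deg) = 33.6681 mm
cos(12 deg) = 0.978148
shear stress = 17370 * 0.978148 / (46 * 33.6681)
= 10.971 MPa

10.971


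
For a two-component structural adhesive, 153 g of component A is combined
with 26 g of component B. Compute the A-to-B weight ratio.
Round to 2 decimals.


Weight ratio A:B = 153 / 26
= 5.88

5.88


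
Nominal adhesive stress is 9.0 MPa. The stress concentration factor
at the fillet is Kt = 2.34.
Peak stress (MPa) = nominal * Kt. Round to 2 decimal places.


Peak = 9.0 * 2.34 = 21.06 MPa

21.06


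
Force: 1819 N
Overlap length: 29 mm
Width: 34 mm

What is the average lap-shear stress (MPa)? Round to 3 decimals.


Average shear stress = F / (overlap * width)
= 1819 / (29 * 34)
= 1.845 MPa

1.845


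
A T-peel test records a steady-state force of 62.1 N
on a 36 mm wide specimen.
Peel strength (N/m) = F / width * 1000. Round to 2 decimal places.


Peel strength = 62.1 / 36 * 1000
= 1725.00 N/m

1725.00


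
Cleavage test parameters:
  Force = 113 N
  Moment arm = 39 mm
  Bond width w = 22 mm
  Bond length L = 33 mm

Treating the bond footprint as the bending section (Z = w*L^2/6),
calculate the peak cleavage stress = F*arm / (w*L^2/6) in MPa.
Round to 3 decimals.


M = 113 * 39 = 4407 N*mm
Z = 22 * 33^2 / 6 = 23958 / 6 mm^3
sigma = M / Z = 6 * 4407 / 23958 = 26442 / 23958
= 1.104 MPa

1.104


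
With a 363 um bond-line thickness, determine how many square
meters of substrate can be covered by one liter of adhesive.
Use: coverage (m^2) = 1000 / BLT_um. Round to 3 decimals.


Coverage = 1000 / 363 = 2.755 m^2

2.755


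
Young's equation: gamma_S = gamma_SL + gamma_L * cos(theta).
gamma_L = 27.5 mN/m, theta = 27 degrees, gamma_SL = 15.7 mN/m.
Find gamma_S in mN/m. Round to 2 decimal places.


cos(27 deg) = 0.891007
gamma_S = 15.7 + 27.5 * 0.891007
= 40.20 mN/m

40.20


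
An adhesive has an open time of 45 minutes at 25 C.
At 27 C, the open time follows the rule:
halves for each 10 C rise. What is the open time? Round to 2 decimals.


Factor = 2^((27-25)/10) = 1.1487
Open time = 45 / 1.1487 = 39.17 min

39.17


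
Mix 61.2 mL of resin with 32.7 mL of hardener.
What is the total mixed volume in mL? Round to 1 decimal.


Total = 61.2 + 32.7 = 93.9 mL

93.9


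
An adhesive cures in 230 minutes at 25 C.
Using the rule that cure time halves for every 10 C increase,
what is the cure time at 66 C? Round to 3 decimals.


Factor = 2^((66 - 25) / 10) = 17.1484
Cure time = 230 / 17.1484
= 13.412 minutes

13.412


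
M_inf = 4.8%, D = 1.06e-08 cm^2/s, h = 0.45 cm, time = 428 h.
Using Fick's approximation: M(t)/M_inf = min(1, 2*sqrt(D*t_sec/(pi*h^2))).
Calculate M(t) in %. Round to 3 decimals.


t = 1540800 s
ratio = min(1, 2*sqrt(1.06e-08*1540800/(pi*0.2025)))
= 0.320456
M(t) = 4.8 * 0.320456 = 1.538%

1.538


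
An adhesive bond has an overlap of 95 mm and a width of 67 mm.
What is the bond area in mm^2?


Bond area = overlap * width
= 95 * 67
= 6365 mm^2

6365


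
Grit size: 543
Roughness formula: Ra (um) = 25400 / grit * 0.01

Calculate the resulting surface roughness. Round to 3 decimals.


Ra = 25400 / 543 * 0.01
= 0.468 um

0.468


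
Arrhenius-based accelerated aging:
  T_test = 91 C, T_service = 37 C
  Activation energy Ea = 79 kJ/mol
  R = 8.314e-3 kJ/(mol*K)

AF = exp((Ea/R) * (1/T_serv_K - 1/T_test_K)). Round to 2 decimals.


T_test_K = 364.15, T_serv_K = 310.15
AF = exp((79/8.314e-3) * (1/310.15 - 1/364.15))
= 93.99

93.99


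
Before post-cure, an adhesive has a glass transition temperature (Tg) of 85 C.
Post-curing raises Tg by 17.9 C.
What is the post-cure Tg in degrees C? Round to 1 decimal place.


Tg_post = Tg_base + delta_Tg
= 85 + 17.9
= 102.9 C

102.9


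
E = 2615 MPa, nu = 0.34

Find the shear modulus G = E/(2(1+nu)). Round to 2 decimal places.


G = 2615 / (2 * 1.34)
= 975.75 MPa

975.75


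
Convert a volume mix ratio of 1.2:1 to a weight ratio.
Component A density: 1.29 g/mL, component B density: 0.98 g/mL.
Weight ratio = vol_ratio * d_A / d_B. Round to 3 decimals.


= 1.2 * 1.29 / 0.98 = 1.580

1.580


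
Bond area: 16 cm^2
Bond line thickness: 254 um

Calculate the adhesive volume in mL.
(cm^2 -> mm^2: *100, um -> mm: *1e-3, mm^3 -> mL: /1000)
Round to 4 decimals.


V = 16*100 * 254*1e-3 / 1000
= 0.4064 mL

0.4064


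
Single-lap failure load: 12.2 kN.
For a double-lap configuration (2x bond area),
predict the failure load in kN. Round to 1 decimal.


Failure load = 12.2 * 2 = 24.4 kN

24.4


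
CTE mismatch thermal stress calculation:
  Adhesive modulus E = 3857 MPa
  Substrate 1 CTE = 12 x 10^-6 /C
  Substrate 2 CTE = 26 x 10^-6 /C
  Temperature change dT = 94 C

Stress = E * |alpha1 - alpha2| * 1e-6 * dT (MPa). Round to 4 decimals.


delta_alpha = |12 - 26| = 14 x 10^-6/C
Stress = 3857 * 14e-6 * 94
= 5.0758 MPa

5.0758


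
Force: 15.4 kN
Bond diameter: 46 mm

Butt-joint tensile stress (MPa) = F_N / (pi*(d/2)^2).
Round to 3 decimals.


F_N = 15.4 * 1000 = 15400.0 N
A = pi*(23.0)^2 = 1661.9025 mm^2
stress = 15400.0 / 1661.9025 = 9.266 MPa

9.266


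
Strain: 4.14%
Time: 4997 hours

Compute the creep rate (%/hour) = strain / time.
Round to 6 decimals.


Creep rate = 4.14 / 4997
= 0.000828 %/h

0.000828


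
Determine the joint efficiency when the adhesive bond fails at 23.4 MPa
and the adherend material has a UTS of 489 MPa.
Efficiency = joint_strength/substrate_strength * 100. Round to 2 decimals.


Joint efficiency = 23.4 / 489 * 100
= 4.79%

4.79


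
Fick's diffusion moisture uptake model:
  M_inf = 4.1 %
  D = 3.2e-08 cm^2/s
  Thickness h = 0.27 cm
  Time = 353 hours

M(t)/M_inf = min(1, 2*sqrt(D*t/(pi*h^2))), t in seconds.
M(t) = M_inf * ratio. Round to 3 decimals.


t_sec = 353 * 3600 = 1270800
ratio = 2*sqrt(3.2e-08*1270800/(pi*0.27^2))
= min(1, 0.842762)
= 0.842762
M(t) = 4.1 * 0.842762 = 3.455 %

3.455


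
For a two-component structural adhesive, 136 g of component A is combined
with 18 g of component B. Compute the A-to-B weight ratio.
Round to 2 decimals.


Weight ratio A:B = 136 / 18
= 7.56

7.56


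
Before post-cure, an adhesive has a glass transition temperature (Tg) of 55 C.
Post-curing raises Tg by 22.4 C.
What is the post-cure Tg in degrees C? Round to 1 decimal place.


Tg_post = Tg_base + delta_Tg
= 55 + 22.4
= 77.4 C

77.4


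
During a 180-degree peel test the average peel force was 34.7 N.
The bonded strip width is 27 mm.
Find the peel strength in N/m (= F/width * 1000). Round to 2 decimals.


Peel strength = F/width * 1000
= 34.7 / 27 * 1000
= 1285.19 N/m

1285.19


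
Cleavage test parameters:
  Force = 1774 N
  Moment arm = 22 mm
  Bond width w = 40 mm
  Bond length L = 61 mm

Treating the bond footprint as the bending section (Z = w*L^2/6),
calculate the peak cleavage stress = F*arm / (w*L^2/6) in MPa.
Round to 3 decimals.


M = 1774 * 22 = 39028 N*mm
Z = 40 * 61^2 / 6 = 148840 / 6 mm^3
sigma = M / Z = 6 * 39028 / 148840 = 234168 / 148840
= 1.573 MPa

1.573


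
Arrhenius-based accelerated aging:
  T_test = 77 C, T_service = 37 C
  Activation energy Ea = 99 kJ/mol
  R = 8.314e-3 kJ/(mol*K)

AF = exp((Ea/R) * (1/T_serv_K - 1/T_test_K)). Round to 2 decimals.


T_test_K = 350.15, T_serv_K = 310.15
AF = exp((99/8.314e-3) * (1/310.15 - 1/350.15))
= 80.31

80.31


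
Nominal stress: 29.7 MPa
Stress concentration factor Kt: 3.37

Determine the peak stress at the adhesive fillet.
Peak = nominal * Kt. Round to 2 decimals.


Peak stress = 29.7 * 3.37
= 100.09 MPa

100.09


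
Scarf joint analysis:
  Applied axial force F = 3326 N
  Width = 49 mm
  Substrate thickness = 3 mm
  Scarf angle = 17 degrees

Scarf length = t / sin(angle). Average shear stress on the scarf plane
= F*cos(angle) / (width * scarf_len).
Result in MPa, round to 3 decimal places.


Scarf length = 3 / sin(17 deg) = 10.2609 mm
cos(17 deg) = 0.956305
Shear = 3326 * 0.956305 / (49 * 10.2609)
= 6.326 MPa

6.326


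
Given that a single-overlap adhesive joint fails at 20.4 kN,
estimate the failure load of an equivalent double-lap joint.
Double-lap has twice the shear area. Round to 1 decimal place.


Double-lap factor = 2
Expected load = 20.4 * 2 = 40.8 kN

40.8


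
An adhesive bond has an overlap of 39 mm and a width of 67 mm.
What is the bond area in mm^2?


Bond area = overlap * width
= 39 * 67
= 2613 mm^2

2613


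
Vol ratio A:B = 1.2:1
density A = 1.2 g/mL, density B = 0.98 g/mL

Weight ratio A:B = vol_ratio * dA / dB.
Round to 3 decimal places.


Weight ratio = 1.2 * 1.2 / 0.98
= 1.469

1.469


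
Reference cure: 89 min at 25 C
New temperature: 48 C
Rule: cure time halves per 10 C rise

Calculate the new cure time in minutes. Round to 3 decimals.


factor = 2^((48-25)/10) = 4.9246
t_new = 89 / 4.9246 = 18.073 min

18.073


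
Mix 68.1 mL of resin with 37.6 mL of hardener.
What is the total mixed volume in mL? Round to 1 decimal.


Total = 68.1 + 37.6 = 105.7 mL

105.7


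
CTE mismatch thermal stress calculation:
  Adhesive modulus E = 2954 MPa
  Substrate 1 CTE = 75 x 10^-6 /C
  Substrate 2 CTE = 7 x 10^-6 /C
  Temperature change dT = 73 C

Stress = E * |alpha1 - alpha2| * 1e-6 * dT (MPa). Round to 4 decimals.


delta_alpha = |75 - 7| = 68 x 10^-6/C
Stress = 2954 * 68e-6 * 73
= 14.6637 MPa

14.6637


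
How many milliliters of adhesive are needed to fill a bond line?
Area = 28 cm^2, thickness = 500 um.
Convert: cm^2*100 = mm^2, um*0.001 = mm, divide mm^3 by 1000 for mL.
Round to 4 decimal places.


= (28 * 100) * (500 * 0.001) / 1000
= 1.4000 mL

1.4000


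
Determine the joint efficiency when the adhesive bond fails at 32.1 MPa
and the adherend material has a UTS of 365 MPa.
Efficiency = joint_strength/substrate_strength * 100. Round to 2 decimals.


Joint efficiency = 32.1 / 365 * 100
= 8.79%

8.79


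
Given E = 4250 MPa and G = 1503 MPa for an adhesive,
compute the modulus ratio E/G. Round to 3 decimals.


E/G ratio = 4250 / 1503 = 2.828

2.828


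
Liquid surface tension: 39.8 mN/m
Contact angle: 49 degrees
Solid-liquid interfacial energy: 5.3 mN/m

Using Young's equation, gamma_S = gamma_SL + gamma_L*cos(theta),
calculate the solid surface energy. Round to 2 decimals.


gamma_S = 5.3 + 39.8 * cos(49)
= 31.41 mN/m

31.41


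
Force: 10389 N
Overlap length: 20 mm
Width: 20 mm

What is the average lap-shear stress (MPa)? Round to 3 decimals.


Average shear stress = F / (overlap * width)
= 10389 / (20 * 20)
= 25.973 MPa

25.973


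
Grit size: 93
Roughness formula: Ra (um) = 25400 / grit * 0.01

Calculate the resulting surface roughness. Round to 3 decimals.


Ra = 25400 / 93 * 0.01
= 2.731 um

2.731


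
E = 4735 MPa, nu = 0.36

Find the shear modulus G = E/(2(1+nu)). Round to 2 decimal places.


G = 4735 / (2 * 1.36)
= 1740.81 MPa

1740.81


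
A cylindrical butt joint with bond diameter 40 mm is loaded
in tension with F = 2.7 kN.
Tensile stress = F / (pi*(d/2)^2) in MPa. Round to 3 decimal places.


Area = pi * (40/2)^2 = 1256.6371 mm^2
Stress = 2.7*1000 / 1256.6371
= 2.149 MPa

2.149


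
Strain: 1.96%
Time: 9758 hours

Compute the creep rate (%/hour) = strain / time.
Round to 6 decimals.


Creep rate = 1.96 / 9758
= 0.000201 %/h

0.000201


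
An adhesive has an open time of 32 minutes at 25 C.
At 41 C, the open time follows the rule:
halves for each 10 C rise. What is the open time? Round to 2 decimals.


Factor = 2^((41-25)/10) = 3.0314
Open time = 32 / 3.0314 = 10.56 min

10.56


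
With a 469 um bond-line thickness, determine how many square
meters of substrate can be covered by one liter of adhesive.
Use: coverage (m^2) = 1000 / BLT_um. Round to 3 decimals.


Coverage = 1000 / 469 = 2.132 m^2

2.132


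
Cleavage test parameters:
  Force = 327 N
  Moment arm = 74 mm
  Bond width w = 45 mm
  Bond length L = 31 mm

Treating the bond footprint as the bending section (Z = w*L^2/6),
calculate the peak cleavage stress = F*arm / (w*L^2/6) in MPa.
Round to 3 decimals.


M = 327 * 74 = 24198 N*mm
Z = 45 * 31^2 / 6 = 43245 / 6 mm^3
sigma = M / Z = 6 * 24198 / 43245 = 145188 / 43245
= 3.357 MPa

3.357


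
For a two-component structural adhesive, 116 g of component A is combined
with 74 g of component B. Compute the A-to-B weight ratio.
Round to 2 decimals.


Weight ratio A:B = 116 / 74
= 1.57

1.57


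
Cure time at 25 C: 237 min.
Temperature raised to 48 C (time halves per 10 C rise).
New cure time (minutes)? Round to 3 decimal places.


Acceleration factor = 2^(23/10) = 4.9246
New time = 237 / 4.9246 = 48.126 min

48.126


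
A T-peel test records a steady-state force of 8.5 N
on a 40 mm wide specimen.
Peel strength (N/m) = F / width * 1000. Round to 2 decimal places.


Peel strength = 8.5 / 40 * 1000
= 212.50 N/m

212.50


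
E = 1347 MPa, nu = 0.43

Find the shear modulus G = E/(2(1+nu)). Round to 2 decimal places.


G = 1347 / (2 * 1.43)
= 470.98 MPa

470.98


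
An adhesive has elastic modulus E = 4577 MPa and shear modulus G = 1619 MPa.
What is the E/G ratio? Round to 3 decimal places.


E/G = 4577 / 1619 = 2.827

2.827


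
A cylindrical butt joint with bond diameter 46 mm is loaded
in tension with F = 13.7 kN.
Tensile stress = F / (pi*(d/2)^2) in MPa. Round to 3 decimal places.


Area = pi * (46/2)^2 = 1661.9025 mm^2
Stress = 13.7*1000 / 1661.9025
= 8.244 MPa

8.244


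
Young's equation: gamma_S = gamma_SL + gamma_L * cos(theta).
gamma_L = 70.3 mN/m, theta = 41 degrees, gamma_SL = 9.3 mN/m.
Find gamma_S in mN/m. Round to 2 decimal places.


cos(41 deg) = 0.754710
gamma_S = 9.3 + 70.3 * 0.754710
= 62.36 mN/m

62.36


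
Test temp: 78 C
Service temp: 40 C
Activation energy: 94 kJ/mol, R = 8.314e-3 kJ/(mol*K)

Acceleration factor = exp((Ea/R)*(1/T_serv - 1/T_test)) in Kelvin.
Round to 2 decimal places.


AF = exp((94/0.008314)*(1/313.15 - 1/351.15))
= 49.76

49.76


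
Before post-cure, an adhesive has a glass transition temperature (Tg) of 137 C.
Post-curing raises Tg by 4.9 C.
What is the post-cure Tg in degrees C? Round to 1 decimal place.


Tg_post = Tg_base + delta_Tg
= 137 + 4.9
= 141.9 C

141.9


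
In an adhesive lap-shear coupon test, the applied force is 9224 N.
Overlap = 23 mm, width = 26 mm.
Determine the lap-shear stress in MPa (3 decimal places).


stress = F / (overlap * width)
= 9224 / (23 * 26)
= 15.425 MPa

15.425


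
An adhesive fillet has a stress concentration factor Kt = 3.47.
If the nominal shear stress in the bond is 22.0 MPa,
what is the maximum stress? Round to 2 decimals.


Max stress = 22.0 * 3.47 = 76.34 MPa

76.34


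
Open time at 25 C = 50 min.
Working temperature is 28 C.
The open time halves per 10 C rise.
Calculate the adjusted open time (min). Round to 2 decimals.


factor = 2^((28 - 25) / 10) = 1.2311
ot = 50 / 1.2311 = 40.61 min

40.61


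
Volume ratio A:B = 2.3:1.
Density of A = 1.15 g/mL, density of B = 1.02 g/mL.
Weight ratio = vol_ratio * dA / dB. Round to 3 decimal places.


Wt ratio = 2.3 * 1.15 / 1.02
= 2.593

2.593


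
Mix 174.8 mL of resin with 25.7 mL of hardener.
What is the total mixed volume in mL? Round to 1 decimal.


Total = 174.8 + 25.7 = 200.5 mL

200.5


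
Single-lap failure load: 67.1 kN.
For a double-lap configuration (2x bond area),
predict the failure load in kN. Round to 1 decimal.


Failure load = 67.1 * 2 = 134.2 kN

134.2


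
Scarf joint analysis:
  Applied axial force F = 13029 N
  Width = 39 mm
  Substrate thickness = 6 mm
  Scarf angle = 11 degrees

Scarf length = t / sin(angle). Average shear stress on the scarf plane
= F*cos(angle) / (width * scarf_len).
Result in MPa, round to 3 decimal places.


Scarf length = 6 / sin(11 deg) = 31.4451 mm
cos(11 deg) = 0.981627
Shear = 13029 * 0.981627 / (39 * 31.4451)
= 10.429 MPa

10.429


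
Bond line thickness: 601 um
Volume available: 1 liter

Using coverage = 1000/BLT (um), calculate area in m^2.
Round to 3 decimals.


1 L = 1e6 mm^3, thickness = 601 um = 0.601 mm
Area = 1e6 / 0.601 mm^2 = (1e6 / 0.601) / 1e6 m^2 = 1000 / 601 m^2
= 1.664 m^2

1.664


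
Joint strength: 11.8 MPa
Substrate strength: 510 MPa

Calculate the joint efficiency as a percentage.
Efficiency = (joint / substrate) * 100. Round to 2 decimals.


Efficiency = (11.8 / 510) * 100 = 2.31%

2.31


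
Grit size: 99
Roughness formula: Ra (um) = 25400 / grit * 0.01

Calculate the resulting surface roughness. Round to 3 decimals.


Ra = 25400 / 99 * 0.01
= 2.566 um

2.566


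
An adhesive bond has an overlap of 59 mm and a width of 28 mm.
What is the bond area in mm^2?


Bond area = overlap * width
= 59 * 28
= 1652 mm^2

1652


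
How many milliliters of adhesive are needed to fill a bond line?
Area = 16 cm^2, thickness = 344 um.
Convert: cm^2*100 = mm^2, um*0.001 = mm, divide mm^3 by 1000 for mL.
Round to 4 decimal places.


= (16 * 100) * (344 * 0.001) / 1000
= 0.5504 mL

0.5504


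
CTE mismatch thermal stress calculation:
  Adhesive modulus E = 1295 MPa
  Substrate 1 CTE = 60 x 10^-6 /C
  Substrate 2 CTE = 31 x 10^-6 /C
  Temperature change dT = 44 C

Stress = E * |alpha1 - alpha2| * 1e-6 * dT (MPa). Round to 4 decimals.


delta_alpha = |60 - 31| = 29 x 10^-6/C
Stress = 1295 * 29e-6 * 44
= 1.6524 MPa

1.6524
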